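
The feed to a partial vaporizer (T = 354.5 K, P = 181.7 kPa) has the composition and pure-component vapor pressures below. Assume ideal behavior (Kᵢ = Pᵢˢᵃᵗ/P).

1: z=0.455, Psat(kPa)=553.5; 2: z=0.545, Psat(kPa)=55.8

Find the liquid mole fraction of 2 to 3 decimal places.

x_2 = 0.747

Raoult's law: Kᵢ = Pᵢˢᵃᵗ/P = Pᵢˢᵃᵗ/181.7.
  K_1 = 553.5/181.7 = 3.04623, K_2 = 55.8/181.7 = 0.30710
Let ψ = V/F and solve Σ zᵢ(Kᵢ−1)/(1+ψ(Kᵢ−1)) = 0.
Check two-phase: ΣzᵢKᵢ = 1.553 > 1 and Σzᵢ/Kᵢ = 1.924 > 1, so g(0) = 0.553 > 0 and g(1) = -0.924 < 0.
Binary case is linear: z₁(K₁−1)(1+ψ(K₂−1)) + z₂(K₂−1)(1+ψ(K₁−1)) = 0
⇒ ψ = [z₁(K₁−1)+z₂(K₂−1)] / [−(K₁−1)(K₂−1)] = 0.5534/1.4178 = 0.390
Compositions from xᵢ = zᵢ/(1+ψ(Kᵢ−1)), yᵢ = Kᵢxᵢ:
  1: x = 0.253, y = 0.771
  2: x = 0.747, y = 0.229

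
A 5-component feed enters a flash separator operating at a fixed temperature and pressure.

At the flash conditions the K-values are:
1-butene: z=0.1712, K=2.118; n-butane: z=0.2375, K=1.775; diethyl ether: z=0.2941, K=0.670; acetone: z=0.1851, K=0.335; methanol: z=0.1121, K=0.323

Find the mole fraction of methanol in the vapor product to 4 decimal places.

y_methanol = 0.0407

Material balance + equilibrium reduce to Σ zᵢ(Kᵢ−1)/(1+V/F(Kᵢ−1)) = 0.
Feasibility: ΣzᵢKᵢ = 1.0794, Σzᵢ/Kᵢ = 1.5532 — both > 1, two phases present.
Newton–Raphson from V/F = 0.5:
  V/F = 0.5000: g = -0.15993, g' = -0.5092 → V/F = 0.1859
  V/F = 0.1859: g = -0.01133, g' = -0.4658 → V/F = 0.1616
  V/F = 0.1616: g = 0.00004, g' = -0.4694 → V/F = 0.1617
Converged at V/F = 0.1617.
Compositions from xᵢ = zᵢ/(1+V/F(Kᵢ−1)), yᵢ = Kᵢxᵢ:
  1-butene: x = 0.1450, y = 0.3071
  n-butane: x = 0.2111, y = 0.3746
  diethyl ether: x = 0.3107, y = 0.2082
  acetone: x = 0.2074, y = 0.0695
  methanol: x = 0.1259, y = 0.0407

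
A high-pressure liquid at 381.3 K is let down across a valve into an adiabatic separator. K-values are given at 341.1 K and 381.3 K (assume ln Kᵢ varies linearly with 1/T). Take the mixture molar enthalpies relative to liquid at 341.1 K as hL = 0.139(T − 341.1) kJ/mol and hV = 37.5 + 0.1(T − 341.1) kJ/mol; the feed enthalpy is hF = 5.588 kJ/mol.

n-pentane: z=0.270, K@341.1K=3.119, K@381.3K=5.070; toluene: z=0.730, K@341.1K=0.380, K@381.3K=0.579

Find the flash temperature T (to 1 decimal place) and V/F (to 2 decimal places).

T = 345.5 K, V/F = 0.13

Adiabatic flash: solve Rachford–Rice at each trial T, then check hF = ψ·hV(T) + (1−ψ)·hL(T).
  T = 341.1 K: K = (3.119, 0.380), RR gives ψ = 0.091, H_out = 3.412 kJ/mol
  T = 381.3 K: K = (5.070, 0.579), RR gives ψ = 0.462, H_out = 22.187 kJ/mol
  T = 361.2 K: K = (4.031, 0.475), RR gives ψ = 0.273, H_out = 12.818 kJ/mol
  T = 351.1 K: K = (3.556, 0.426), RR gives ψ = 0.185, H_out = 8.243 kJ/mol
  T = 346.1 K: K = (3.334, 0.403), RR gives ψ = 0.139, H_out = 5.885 kJ/mol
  T = 343.6 K: K = (3.225, 0.391), RR gives ψ = 0.115, H_out = 4.666 kJ/mol
  T = 344.9 K: K = (3.281, 0.397), RR gives ψ = 0.128, H_out = 5.304 kJ/mol
Linear interpolation between T = 344.9 (H_out = 5.304) and T = 346.1 (H_out = 5.885) on hF = 5.588 gives T ≈ 345.5 K, at which ψ = 0.13.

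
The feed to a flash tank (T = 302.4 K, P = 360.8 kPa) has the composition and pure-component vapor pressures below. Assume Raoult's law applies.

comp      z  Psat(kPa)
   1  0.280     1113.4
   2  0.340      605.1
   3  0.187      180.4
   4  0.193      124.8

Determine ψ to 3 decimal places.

Raoult's law: Kᵢ = Pᵢˢᵃᵗ/P = Pᵢˢᵃᵗ/360.8.
  K_1 = 1113.4/360.8 = 3.08592, K_2 = 605.1/360.8 = 1.67711, K_3 = 180.4/360.8 = 0.50000, K_4 = 124.8/360.8 = 0.34590
Let ψ = V/F and solve Σ zᵢ(Kᵢ−1)/(1+ψ(Kᵢ−1)) = 0.
g(0) = ΣzᵢKᵢ − 1 = 0.595 and g(1) = 1 − Σzᵢ/Kᵢ = -0.225, so a root lies in (0, 1).
Newton–Raphson from ψ = 0.41:
  ψ = 0.410: g = 0.2049, g' = -0.678 → ψ = 0.712
  ψ = 0.712: g = 0.0086, g' = -0.670 → ψ = 0.725
Converged at ψ = 0.725.

ψ = 0.725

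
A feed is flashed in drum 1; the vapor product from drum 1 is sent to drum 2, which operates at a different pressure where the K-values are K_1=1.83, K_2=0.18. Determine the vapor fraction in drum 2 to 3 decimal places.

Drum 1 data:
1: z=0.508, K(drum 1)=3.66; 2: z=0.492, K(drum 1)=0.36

Drum 1:
Let ψ₁ = V/F and solve Σ zᵢ(Kᵢ−1)/(1+ψ₁(Kᵢ−1)) = 0.
Check two-phase: ΣzᵢKᵢ = 2.036 > 1 and Σzᵢ/Kᵢ = 1.505 > 1, so g(0) = 1.036 > 0 and g(1) = -0.505 < 0.
Newton iteration, ψ₁⁰ = 0.41:
  ψ₁ = 0.410: g = 0.2195, g' = -1.193 → ψ₁ = 0.594
  ψ₁ = 0.594: g = 0.0158, g' = -1.065 → ψ₁ = 0.609
Converged at ψ₁ = 0.609.
Drum-1 compositions:
  1: x = 0.194, y = 0.710
  2: x = 0.806, y = 0.290
Drum-2 feed = drum-1 vapor: z₂ = (0.7098, 0.2902).
Drum 2:
Rachford–Rice: g(ψ₂) = Σ zᵢ(Kᵢ−1)/(1+ψ₂(Kᵢ−1)) = 0.
Check two-phase: ΣzᵢKᵢ = 1.351 > 1 and Σzᵢ/Kᵢ = 2.000 > 1, so g(0) = 0.351 > 0 and g(1) = -1.000 < 0.
Binary case is linear: z₁(K₁−1)(1+ψ₂(K₂−1)) + z₂(K₂−1)(1+ψ₂(K₁−1)) = 0
⇒ ψ₂ = [z₁(K₁−1)+z₂(K₂−1)] / [−(K₁−1)(K₂−1)] = 0.3512/0.6806 = 0.516
  1: x = 0.497, y = 0.909
  2: x = 0.503, y = 0.091

V/F (drum 2) = 0.516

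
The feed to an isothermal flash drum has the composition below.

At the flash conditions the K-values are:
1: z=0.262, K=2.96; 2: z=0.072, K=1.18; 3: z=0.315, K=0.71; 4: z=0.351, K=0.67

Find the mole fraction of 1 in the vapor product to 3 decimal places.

Material balance + equilibrium reduce to Σ zᵢ(Kᵢ−1)/(1+ψ(Kᵢ−1)) = 0.
Check two-phase: ΣzᵢKᵢ = 1.319 > 1 and Σzᵢ/Kᵢ = 1.117 > 1, so g(0) = 0.319 > 0 and g(1) = -0.117 < 0.
Newton iteration, ψ⁰ = 0.5:
  ψ = 0.500: g = 0.0257, g' = -0.350 → ψ = 0.573
  ψ = 0.573: g = 0.0011, g' = -0.321 → ψ = 0.577
Converged at ψ = 0.577.
Compositions from xᵢ = zᵢ/(1+ψ(Kᵢ−1)), yᵢ = Kᵢxᵢ:
  1: x = 0.123, y = 0.364
  2: x = 0.065, y = 0.077
  3: x = 0.378, y = 0.269
  4: x = 0.434, y = 0.290

y_1 = 0.364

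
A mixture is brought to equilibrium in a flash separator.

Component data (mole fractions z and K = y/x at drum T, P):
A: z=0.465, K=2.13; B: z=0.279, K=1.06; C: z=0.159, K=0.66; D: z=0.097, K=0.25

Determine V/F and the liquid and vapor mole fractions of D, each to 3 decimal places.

V/F = 0.862, x_D = 0.274, y_D = 0.069

Rachford–Rice: g(V/F) = Σ zᵢ(Kᵢ−1)/(1+V/F(Kᵢ−1)) = 0.
Feasibility: ΣzᵢKᵢ = 1.415, Σzᵢ/Kᵢ = 1.110 — both > 1, two phases present.
Newton–Raphson from V/F = 0.5:
  V/F = 0.500: g = 0.1705, g' = -0.410 → V/F = 0.916
  V/F = 0.916: g = -0.0369, g' = -0.740 → V/F = 0.866
  V/F = 0.866: g = -0.0028, g' = -0.634 → V/F = 0.862
Converged at V/F = 0.862.
Compositions from xᵢ = zᵢ/(1+V/F(Kᵢ−1)), yᵢ = Kᵢxᵢ:
  A: x = 0.236, y = 0.502
  B: x = 0.265, y = 0.281
  C: x = 0.225, y = 0.148
  D: x = 0.274, y = 0.069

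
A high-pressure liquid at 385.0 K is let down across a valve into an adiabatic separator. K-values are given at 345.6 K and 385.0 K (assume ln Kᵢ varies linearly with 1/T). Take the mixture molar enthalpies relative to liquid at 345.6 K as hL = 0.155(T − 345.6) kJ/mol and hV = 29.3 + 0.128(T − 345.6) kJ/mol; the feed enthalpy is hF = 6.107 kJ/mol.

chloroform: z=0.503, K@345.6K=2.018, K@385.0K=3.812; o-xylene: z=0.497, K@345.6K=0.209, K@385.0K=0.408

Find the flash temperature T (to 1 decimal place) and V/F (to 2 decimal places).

T = 348.1 K, V/F = 0.20

Adiabatic flash: solve Rachford–Rice at each trial T, then check hF = ψ·hV(T) + (1−ψ)·hL(T).
  T = 345.6 K: K = (2.018, 0.209), RR gives ψ = 0.148, H_out = 4.327 kJ/mol
  T = 385.0 K: K = (3.812, 0.408), RR gives ψ = 0.673, H_out = 25.108 kJ/mol
  T = 365.3 K: K = (2.822, 0.297), RR gives ψ = 0.443, H_out = 15.798 kJ/mol
  T = 355.5 K: K = (2.399, 0.251), RR gives ψ = 0.316, H_out = 10.713 kJ/mol
  T = 350.6 K: K = (2.205, 0.229), RR gives ψ = 0.240, H_out = 7.784 kJ/mol
  T = 348.1 K: K = (2.110, 0.219), RR gives ψ = 0.196, H_out = 6.128 kJ/mol
  T = 346.9 K: K = (2.066, 0.214), RR gives ψ = 0.174, H_out = 5.284 kJ/mol
Linear interpolation between T = 346.9 (H_out = 5.284) and T = 348.1 (H_out = 6.128) on hF = 6.107 gives T ≈ 348.1 K, at which ψ = 0.20.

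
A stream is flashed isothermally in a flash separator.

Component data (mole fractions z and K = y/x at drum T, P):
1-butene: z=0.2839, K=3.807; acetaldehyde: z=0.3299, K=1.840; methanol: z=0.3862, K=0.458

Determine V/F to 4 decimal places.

V/F = 0.8633

Newton–Raphson from V/F = 0.31:
  V/F = 0.3100: g = 0.39439, g' = -0.9500 → V/F = 0.7251
  V/F = 0.7251: g = 0.08989, g' = -0.6406 → V/F = 0.8655
  V/F = 0.8655: g = -0.00142, g' = -0.6707 → V/F = 0.8633
Converged at V/F = 0.8633.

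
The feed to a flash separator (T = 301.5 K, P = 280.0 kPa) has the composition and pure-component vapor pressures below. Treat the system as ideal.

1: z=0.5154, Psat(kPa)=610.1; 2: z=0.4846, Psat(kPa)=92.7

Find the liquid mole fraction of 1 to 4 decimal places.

x_1 = 0.3620

Raoult's law: Kᵢ = Pᵢˢᵃᵗ/P = Pᵢˢᵃᵗ/280.0.
  K_1 = 610.1/280.0 = 2.178929, K_2 = 92.7/280.0 = 0.331071
Material balance + equilibrium reduce to Σ zᵢ(Kᵢ−1)/(1+ψ(Kᵢ−1)) = 0.
Check two-phase: ΣzᵢKᵢ = 1.2835 > 1 and Σzᵢ/Kᵢ = 1.7003 > 1, so g(0) = 0.2835 > 0 and g(1) = -0.7003 < 0.
Newton iteration, ψ⁰ = 0.6:
  ψ = 0.6000: g = -0.18561, g' = -0.8508 → ψ = 0.3818
  ψ = 0.3818: g = -0.01636, g' = -0.7318 → ψ = 0.3595
  ψ = 0.3595: g = -0.00003, g' = -0.7292 → ψ = 0.3594
Converged at ψ = 0.3594.
Compositions from xᵢ = zᵢ/(1+ψ(Kᵢ−1)), yᵢ = Kᵢxᵢ:
  1: x = 0.3620, y = 0.7888
  2: x = 0.6380, y = 0.2112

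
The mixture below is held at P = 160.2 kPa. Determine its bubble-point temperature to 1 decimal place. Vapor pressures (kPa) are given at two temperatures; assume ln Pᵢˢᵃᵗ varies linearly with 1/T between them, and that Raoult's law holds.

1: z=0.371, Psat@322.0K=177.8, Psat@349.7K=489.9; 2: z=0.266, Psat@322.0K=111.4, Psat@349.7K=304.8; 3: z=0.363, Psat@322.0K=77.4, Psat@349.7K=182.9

Bubble-point temperature: ΣzᵢPᵢˢᵃᵗ(T) = P. Interpolate ln Pᵢˢᵃᵗ = aᵢ + bᵢ/T.
  T = 322.0 K: ΣzᵢPᵢˢᵃᵗ = 123.69 kPa
  T = 349.7 K: ΣzᵢPᵢˢᵃᵗ = 329.22 kPa
  T = 335.9 K: ΣzᵢPᵢˢᵃᵗ = 206.18 kPa
  T = 328.9 K: ΣzᵢPᵢˢᵃᵗ = 160.24 kPa
  T = 325.4 K: ΣzᵢPᵢˢᵃᵗ = 140.71 kPa
  T = 327.1 K: ΣzᵢPᵢˢᵃᵗ = 149.93 kPa
Interpolating between 327.1 K and 328.9 K gives T ≈ 328.9 K.

T = 328.9 K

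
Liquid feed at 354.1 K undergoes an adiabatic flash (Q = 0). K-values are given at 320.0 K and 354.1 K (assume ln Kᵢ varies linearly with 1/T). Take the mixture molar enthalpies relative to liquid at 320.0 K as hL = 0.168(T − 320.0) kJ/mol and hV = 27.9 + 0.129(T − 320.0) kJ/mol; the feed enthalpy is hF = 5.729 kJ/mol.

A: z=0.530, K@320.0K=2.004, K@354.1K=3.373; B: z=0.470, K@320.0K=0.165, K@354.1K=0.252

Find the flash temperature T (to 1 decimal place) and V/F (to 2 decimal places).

Adiabatic flash: solve Rachford–Rice at each trial T, then check hF = ψ·hV(T) + (1−ψ)·hL(T).
  T = 320.0 K: K = (2.004, 0.165), RR gives ψ = 0.167, H_out = 4.648 kJ/mol
  T = 354.1 K: K = (3.373, 0.252), RR gives ψ = 0.510, H_out = 19.293 kJ/mol
  T = 337.1 K: K = (2.636, 0.206), RR gives ψ = 0.380, H_out = 13.235 kJ/mol
  T = 328.6 K: K = (2.309, 0.185), RR gives ψ = 0.291, H_out = 9.473 kJ/mol
  T = 324.3 K: K = (2.153, 0.175), RR gives ψ = 0.235, H_out = 7.231 kJ/mol
  T = 322.1 K: K = (2.076, 0.170), RR gives ψ = 0.202, H_out = 5.960 kJ/mol
Linear interpolation between T = 320.0 (H_out = 4.648) and T = 322.1 (H_out = 5.960) on hF = 5.729 gives T ≈ 321.7 K, at which ψ = 0.20.

T = 321.7 K, V/F = 0.20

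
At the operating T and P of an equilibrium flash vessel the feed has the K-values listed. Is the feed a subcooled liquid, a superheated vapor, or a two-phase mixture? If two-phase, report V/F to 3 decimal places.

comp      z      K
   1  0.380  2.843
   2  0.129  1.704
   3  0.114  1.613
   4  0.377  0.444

ΣzᵢKᵢ = 1.651; Σzᵢ/Kᵢ = 1.129.
Both exceed 1, so a two-phase solution exists.
Material balance + equilibrium reduce to Σ zᵢ(Kᵢ−1)/(1+ψ(Kᵢ−1)) = 0.
Newton–Raphson from ψ = 0.5:
  ψ = 0.500: g = 0.1948, g' = -0.633 → ψ = 0.808
  ψ = 0.808: g = 0.0056, g' = -0.638 → ψ = 0.816
Converged at ψ = 0.816.

two-phase, V/F = 0.816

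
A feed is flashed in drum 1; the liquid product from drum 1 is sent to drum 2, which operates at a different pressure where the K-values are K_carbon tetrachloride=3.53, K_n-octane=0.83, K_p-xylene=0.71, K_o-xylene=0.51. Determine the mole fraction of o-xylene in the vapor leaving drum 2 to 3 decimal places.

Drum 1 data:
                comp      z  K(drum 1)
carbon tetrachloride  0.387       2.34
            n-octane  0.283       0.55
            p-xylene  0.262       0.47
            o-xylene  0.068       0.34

y_o-xylene (drum 2) = 0.068

Drum 1:
Newton iteration, ψ₁⁰ = 0.5:
  ψ₁ = 0.500: g = -0.1097, g' = -0.547 → ψ₁ = 0.299
  ψ₁ = 0.299: g = 0.0020, g' = -0.580 → ψ₁ = 0.303
Converged at ψ₁ = 0.303.
Drum-1 compositions:
  carbon tetrachloride: x = 0.275, y = 0.644
  n-octane: x = 0.328, y = 0.180
  p-xylene: x = 0.312, y = 0.147
  o-xylene: x = 0.085, y = 0.029
Drum-2 feed = drum-1 liquid: z₂ = (0.2753, 0.3276, 0.3121, 0.0850).
Drum 2:
Rachford–Rice: g(ψ₂) = Σ zᵢ(Kᵢ−1)/(1+ψ₂(Kᵢ−1)) = 0.
Check two-phase: ΣzᵢKᵢ = 1.509 > 1 and Σzᵢ/Kᵢ = 1.079 > 1, so g(0) = 0.509 > 0 and g(1) = -0.079 < 0.
Newton–Raphson from ψ₂ = 0.39:
  ψ₂ = 0.390: g = 0.1374, g' = -0.522 → ψ₂ = 0.653
  ψ₂ = 0.653: g = 0.0270, g' = -0.346 → ψ₂ = 0.731
  ψ₂ = 0.731: g = 0.0010, g' = -0.321 → ψ₂ = 0.734
Converged at ψ₂ = 0.734.
  carbon tetrachloride: x = 0.096, y = 0.340
  n-octane: x = 0.374, y = 0.311
  p-xylene: x = 0.397, y = 0.282
  o-xylene: x = 0.133, y = 0.068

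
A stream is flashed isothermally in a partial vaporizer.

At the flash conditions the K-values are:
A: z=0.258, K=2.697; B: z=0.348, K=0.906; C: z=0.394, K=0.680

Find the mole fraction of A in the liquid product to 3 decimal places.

x_A = 0.117

Material balance + equilibrium reduce to Σ zᵢ(Kᵢ−1)/(1+V/F(Kᵢ−1)) = 0.
Check two-phase: ΣzᵢKᵢ = 1.279 > 1 and Σzᵢ/Kᵢ = 1.059 > 1, so g(0) = 0.279 > 0 and g(1) = -0.059 < 0.
Iterate (Newton) starting at V/F = 0.5:
  V/F = 0.500: g = 0.0524, g' = -0.278 → V/F = 0.689
  V/F = 0.689: g = 0.0052, g' = -0.228 → V/F = 0.711
  V/F = 0.711: g = 0.0000, g' = -0.224 → V/F = 0.712
Converged at V/F = 0.712.
Compositions from xᵢ = zᵢ/(1+V/F(Kᵢ−1)), yᵢ = Kᵢxᵢ:
  A: x = 0.117, y = 0.315
  B: x = 0.373, y = 0.338
  C: x = 0.510, y = 0.347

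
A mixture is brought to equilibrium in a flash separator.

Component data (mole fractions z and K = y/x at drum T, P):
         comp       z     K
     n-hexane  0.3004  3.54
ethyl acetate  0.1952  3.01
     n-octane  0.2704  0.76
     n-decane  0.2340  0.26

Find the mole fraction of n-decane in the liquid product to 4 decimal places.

Material balance + equilibrium reduce to Σ zᵢ(Kᵢ−1)/(1+V/F(Kᵢ−1)) = 0.
Feasibility: ΣzᵢKᵢ = 1.9173, Σzᵢ/Kᵢ = 1.4055 — both > 1, two phases present.
Newton–Raphson from V/F = 0.5:
  V/F = 0.5000: g = 0.18321, g' = -0.9152 → V/F = 0.7002
  V/F = 0.7002: g = 0.00024, g' = -0.9615 → V/F = 0.7004
Converged at V/F = 0.7004.
Compositions from xᵢ = zᵢ/(1+V/F(Kᵢ−1)), yᵢ = Kᵢxᵢ:
  n-hexane: x = 0.1081, y = 0.3826
  ethyl acetate: x = 0.0811, y = 0.2440
  n-octane: x = 0.3250, y = 0.2470
  n-decane: x = 0.4858, y = 0.1263

x_n-decane = 0.4858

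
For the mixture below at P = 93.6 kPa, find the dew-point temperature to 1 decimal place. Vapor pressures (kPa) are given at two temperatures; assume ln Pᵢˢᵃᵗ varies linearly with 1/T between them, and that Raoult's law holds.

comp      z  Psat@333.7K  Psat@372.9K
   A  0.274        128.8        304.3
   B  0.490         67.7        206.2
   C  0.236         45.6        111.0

T = 344.9 K

Dew-point temperature: Σzᵢ·P/Pᵢˢᵃᵗ(T) = 1. Interpolate ln Pᵢˢᵃᵗ = aᵢ + bᵢ/T.
  T = 333.7 K: ΣzᵢP/Pᵢˢᵃᵗ = 1.3610
  T = 372.9 K: ΣzᵢP/Pᵢˢᵃᵗ = 0.5057
  T = 353.3 K: ΣzᵢP/Pᵢˢᵃᵗ = 0.8058
  T = 343.5 K: ΣzᵢP/Pᵢˢᵃᵗ = 1.0389
  T = 348.4 K: ΣzᵢP/Pᵢˢᵃᵗ = 0.9132
  T = 345.9 K: ΣzᵢP/Pᵢˢᵃᵗ = 0.9749
  T = 344.7 K: ΣzᵢP/Pᵢˢᵃᵗ = 1.0063
Interpolating between 344.7 K and 345.9 K gives T ≈ 344.9 K.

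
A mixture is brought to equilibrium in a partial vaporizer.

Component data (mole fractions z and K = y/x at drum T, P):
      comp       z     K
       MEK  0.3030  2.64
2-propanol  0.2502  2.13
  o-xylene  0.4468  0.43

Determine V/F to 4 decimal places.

Iterate (Newton) starting at V/F = 0.5:
  V/F = 0.5000: g = 0.09750, g' = -0.6604 → V/F = 0.6476
  V/F = 0.6476: g = 0.00053, g' = -0.6629 → V/F = 0.6484
Converged at V/F = 0.6484.

V/F = 0.6484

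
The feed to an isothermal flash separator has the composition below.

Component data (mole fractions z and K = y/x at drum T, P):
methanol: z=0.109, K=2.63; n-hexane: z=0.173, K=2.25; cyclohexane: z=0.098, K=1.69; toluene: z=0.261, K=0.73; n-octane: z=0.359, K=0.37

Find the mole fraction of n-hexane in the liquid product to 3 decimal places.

x_n-hexane = 0.131

Rachford–Rice: g(ψ) = Σ zᵢ(Kᵢ−1)/(1+ψ(Kᵢ−1)) = 0.
Feasibility: ΣzᵢKᵢ = 1.165, Σzᵢ/Kᵢ = 1.504 — both > 1, two phases present.
Newton–Raphson from ψ = 0.5:
  ψ = 0.500: g = -0.1304, g' = -0.545 → ψ = 0.261
  ψ = 0.261: g = -0.0014, g' = -0.556 → ψ = 0.258
Converged at ψ = 0.258.
Compositions from xᵢ = zᵢ/(1+ψ(Kᵢ−1)), yᵢ = Kᵢxᵢ:
  methanol: x = 0.077, y = 0.202
  n-hexane: x = 0.131, y = 0.294
  cyclohexane: x = 0.083, y = 0.141
  toluene: x = 0.281, y = 0.205
  n-octane: x = 0.429, y = 0.159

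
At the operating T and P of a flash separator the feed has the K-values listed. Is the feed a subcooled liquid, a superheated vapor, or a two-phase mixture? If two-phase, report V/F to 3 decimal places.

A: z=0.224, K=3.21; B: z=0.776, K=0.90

superheated vapor

ΣzᵢKᵢ = 1.417; Σzᵢ/Kᵢ = 0.932.
Since Σzᵢ/Kᵢ < 1 the mixture is above its dew point — single vapor phase.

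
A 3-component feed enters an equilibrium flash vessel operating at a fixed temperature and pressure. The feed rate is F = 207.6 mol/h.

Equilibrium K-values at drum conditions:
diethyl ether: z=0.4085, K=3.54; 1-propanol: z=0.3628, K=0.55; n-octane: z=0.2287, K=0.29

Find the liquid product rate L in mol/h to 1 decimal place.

Material balance + equilibrium reduce to Σ zᵢ(Kᵢ−1)/(1+β(Kᵢ−1)) = 0.
Feasibility: ΣzᵢKᵢ = 1.7120, Σzᵢ/Kᵢ = 1.5637 — both > 1, two phases present.
Newton–Raphson from β = 0.38:
  β = 0.3800: g = 0.10867, g' = -1.0055 → β = 0.4881
  β = 0.4881: g = 0.00558, g' = -0.9160 → β = 0.4942
Converged at β = 0.4942.
Then V = β·F = 0.4942·207.6 = 102.6 mol/h and L = F − V = 105.0 mol/h.

L = 105.0 mol/h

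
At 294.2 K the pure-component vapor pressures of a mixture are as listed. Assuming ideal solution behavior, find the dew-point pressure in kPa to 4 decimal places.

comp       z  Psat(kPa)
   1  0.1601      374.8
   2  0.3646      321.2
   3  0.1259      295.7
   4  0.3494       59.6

At the dew point ψ → 1, so Σzᵢ/Kᵢ = 1 with Kᵢ = Pᵢˢᵃᵗ/P ⇒ 1/P = Σzᵢ/Pᵢˢᵃᵗ.
1/P = 0.1601/374.8 + 0.3646/321.2 + 0.1259/295.7 + 0.3494/59.6 = 0.0078505 ⇒ P = 127.3810 kPa

Pdew = 127.3810 kPa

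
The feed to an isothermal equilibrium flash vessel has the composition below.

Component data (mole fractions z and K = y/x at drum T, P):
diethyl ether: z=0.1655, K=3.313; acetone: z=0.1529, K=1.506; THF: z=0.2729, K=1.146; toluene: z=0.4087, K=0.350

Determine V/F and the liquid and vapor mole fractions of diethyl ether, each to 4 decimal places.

Material balance + equilibrium reduce to Σ zᵢ(Kᵢ−1)/(1+V/F(Kᵢ−1)) = 0.
Check two-phase: ΣzᵢKᵢ = 1.2344 > 1 and Σzᵢ/Kᵢ = 1.5573 > 1, so g(0) = 0.2344 > 0 and g(1) = -0.5573 < 0.
Newton iteration, V/F⁰ = 0.5:
  V/F = 0.5000: g = -0.11717, g' = -0.5994 → V/F = 0.3045
  V/F = 0.3045: g = -0.00142, g' = -0.6080 → V/F = 0.3022
Converged at V/F = 0.3022.
Compositions from xᵢ = zᵢ/(1+V/F(Kᵢ−1)), yᵢ = Kᵢxᵢ:
  diethyl ether: x = 0.0974, y = 0.3227
  acetone: x = 0.1326, y = 0.1997
  THF: x = 0.2614, y = 0.2995
  toluene: x = 0.5086, y = 0.1780

V/F = 0.3022, x_diethyl ether = 0.0974, y_diethyl ether = 0.3227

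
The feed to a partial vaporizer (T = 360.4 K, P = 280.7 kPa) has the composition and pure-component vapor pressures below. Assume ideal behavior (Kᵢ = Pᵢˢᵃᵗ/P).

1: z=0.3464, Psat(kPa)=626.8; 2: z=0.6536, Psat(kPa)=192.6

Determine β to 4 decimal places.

β = 0.5736

Raoult's law: Kᵢ = Pᵢˢᵃᵗ/P = Pᵢˢᵃᵗ/280.7.
  K_1 = 626.8/280.7 = 2.232989, K_2 = 192.6/280.7 = 0.686142
Binary case is linear: z₁(K₁−1)(1+β(K₂−1)) + z₂(K₂−1)(1+β(K₁−1)) = 0
⇒ β = [z₁(K₁−1)+z₂(K₂−1)] / [−(K₁−1)(K₂−1)] = 0.22197/0.38698 = 0.5736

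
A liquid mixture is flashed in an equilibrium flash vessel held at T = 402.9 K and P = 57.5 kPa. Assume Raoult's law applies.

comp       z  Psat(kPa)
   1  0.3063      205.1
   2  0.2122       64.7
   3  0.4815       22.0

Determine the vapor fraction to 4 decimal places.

ψ = 0.4228

Raoult's law: Kᵢ = Pᵢˢᵃᵗ/P = Pᵢˢᵃᵗ/57.5.
  K_1 = 205.1/57.5 = 3.566957, K_2 = 64.7/57.5 = 1.125217, K_3 = 22.0/57.5 = 0.382609
Iterate (Newton) starting at ψ = 0.5:
  ψ = 0.5000: g = -0.06069, g' = -0.7741 → ψ = 0.4216
  ψ = 0.4216: g = 0.00097, g' = -0.8039 → ψ = 0.4228
Converged at ψ = 0.4228.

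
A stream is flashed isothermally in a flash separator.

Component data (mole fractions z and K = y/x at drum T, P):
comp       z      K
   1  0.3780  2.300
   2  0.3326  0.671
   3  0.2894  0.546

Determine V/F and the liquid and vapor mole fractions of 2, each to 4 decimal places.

V/F = 0.4919, x_2 = 0.3968, y_2 = 0.2663

Iterate (Newton) starting at V/F = 0.5:
  V/F = 0.5000: g = -0.00312, g' = -0.3860 → V/F = 0.4919
Converged at V/F = 0.4919.
Compositions from xᵢ = zᵢ/(1+V/F(Kᵢ−1)), yᵢ = Kᵢxᵢ:
  1: x = 0.2306, y = 0.5303
  2: x = 0.3968, y = 0.2663
  3: x = 0.3726, y = 0.2035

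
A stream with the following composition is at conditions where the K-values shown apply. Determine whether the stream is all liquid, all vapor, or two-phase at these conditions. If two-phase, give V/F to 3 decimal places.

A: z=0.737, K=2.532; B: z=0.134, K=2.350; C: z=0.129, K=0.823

all vapor

ΣzᵢKᵢ = 2.287; Σzᵢ/Kᵢ = 0.505.
Since Σzᵢ/Kᵢ < 1 the mixture is above its dew point — single vapor phase.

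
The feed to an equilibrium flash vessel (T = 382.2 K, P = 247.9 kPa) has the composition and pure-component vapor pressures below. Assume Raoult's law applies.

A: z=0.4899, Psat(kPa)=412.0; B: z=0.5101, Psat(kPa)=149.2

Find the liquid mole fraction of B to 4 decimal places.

Raoult's law: Kᵢ = Pᵢˢᵃᵗ/P = Pᵢˢᵃᵗ/247.9.
  K_A = 412.0/247.9 = 1.661960, K_B = 149.2/247.9 = 0.601856
Rachford–Rice: g(ψ) = Σ zᵢ(Kᵢ−1)/(1+ψ(Kᵢ−1)) = 0.
g(0) = ΣzᵢKᵢ − 1 = 0.1212 and g(1) = 1 − Σzᵢ/Kᵢ = -0.1423, so a root lies in (0, 1).
Binary case is linear: z₁(K₁−1)(1+ψ(K₂−1)) + z₂(K₂−1)(1+ψ(K₁−1)) = 0
⇒ ψ = [z₁(K₁−1)+z₂(K₂−1)] / [−(K₁−1)(K₂−1)] = 0.12120/0.26356 = 0.4599
Compositions from xᵢ = zᵢ/(1+ψ(Kᵢ−1)), yᵢ = Kᵢxᵢ:
  A: x = 0.3756, y = 0.6242
  B: x = 0.6244, y = 0.3758

x_B = 0.6244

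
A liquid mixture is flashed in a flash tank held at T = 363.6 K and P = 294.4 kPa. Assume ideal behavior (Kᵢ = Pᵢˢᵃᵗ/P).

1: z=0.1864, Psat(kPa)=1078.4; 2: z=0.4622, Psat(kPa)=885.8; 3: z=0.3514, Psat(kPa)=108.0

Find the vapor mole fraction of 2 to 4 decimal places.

Raoult's law: Kᵢ = Pᵢˢᵃᵗ/P = Pᵢˢᵃᵗ/294.4.
  K_1 = 1078.4/294.4 = 3.663043, K_2 = 885.8/294.4 = 3.008832, K_3 = 108.0/294.4 = 0.366848
Newton iteration, β⁰ = 0.5:
  β = 0.5000: g = 0.35057, g' = -1.0090 → β = 0.8474
  β = 0.8474: g = 0.01592, g' = -1.0359 → β = 0.8628
  β = 0.8628: g = -0.00015, g' = -1.0555 → β = 0.8627
Converged at β = 0.8627.
Compositions from xᵢ = zᵢ/(1+β(Kᵢ−1)), yᵢ = Kᵢxᵢ:
  1: x = 0.0565, y = 0.2071
  2: x = 0.1691, y = 0.5089
  3: x = 0.7743, y = 0.2841

y_2 = 0.5089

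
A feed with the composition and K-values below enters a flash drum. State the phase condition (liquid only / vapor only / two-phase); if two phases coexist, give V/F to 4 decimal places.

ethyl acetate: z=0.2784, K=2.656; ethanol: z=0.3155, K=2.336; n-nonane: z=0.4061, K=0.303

two-phase, V/F = 0.5773

ΣzᵢKᵢ = 1.5995; Σzᵢ/Kᵢ = 1.5801.
Both exceed 1, so a two-phase solution exists.
Material balance + equilibrium reduce to Σ zᵢ(Kᵢ−1)/(1+ψ(Kᵢ−1)) = 0.
Iterate (Newton) starting at ψ = 0.5:
  ψ = 0.5000: g = 0.07045, g' = -0.8957 → ψ = 0.5787
  ψ = 0.5787: g = -0.00122, g' = -0.9324 → ψ = 0.5773
Converged at ψ = 0.5773.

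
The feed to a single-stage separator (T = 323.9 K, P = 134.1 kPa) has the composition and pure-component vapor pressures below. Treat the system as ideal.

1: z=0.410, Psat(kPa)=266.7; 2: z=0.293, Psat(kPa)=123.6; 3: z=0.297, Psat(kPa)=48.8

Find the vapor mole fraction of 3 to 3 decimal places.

y_3 = 0.149

Raoult's law: Kᵢ = Pᵢˢᵃᵗ/P = Pᵢˢᵃᵗ/134.1.
  K_1 = 266.7/134.1 = 1.98881, K_2 = 123.6/134.1 = 0.92170, K_3 = 48.8/134.1 = 0.36391
Material balance + equilibrium reduce to Σ zᵢ(Kᵢ−1)/(1+ψ(Kᵢ−1)) = 0.
g(0) = ΣzᵢKᵢ − 1 = 0.194 and g(1) = 1 − Σzᵢ/Kᵢ = -0.340, so a root lies in (0, 1).
Newton iteration, ψ⁰ = 0.5:
  ψ = 0.500: g = -0.0296, g' = -0.440 → ψ = 0.433
  ψ = 0.433: g = -0.0005, g' = -0.427 → ψ = 0.432
Converged at ψ = 0.432.
Compositions from xᵢ = zᵢ/(1+ψ(Kᵢ−1)), yᵢ = Kᵢxᵢ:
  1: x = 0.287, y = 0.572
  2: x = 0.303, y = 0.280
  3: x = 0.409, y = 0.149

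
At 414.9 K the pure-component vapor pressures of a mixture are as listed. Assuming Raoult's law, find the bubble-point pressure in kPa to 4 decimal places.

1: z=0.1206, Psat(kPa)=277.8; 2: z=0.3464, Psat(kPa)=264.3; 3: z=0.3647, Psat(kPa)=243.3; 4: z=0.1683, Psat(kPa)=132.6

At the bubble point ψ → 0, so ΣzᵢKᵢ = 1 with Kᵢ = Pᵢˢᵃᵗ/P ⇒ P = ΣzᵢPᵢˢᵃᵗ.
P = 0.1206·277.8 + 0.3464·264.3 + 0.3647·243.3 + 0.1683·132.6 = 236.1043 kPa

Pbub = 236.1043 kPa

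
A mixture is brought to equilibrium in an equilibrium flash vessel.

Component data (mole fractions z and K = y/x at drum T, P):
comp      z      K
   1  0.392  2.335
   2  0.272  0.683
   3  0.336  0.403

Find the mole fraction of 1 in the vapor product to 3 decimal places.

Material balance + equilibrium reduce to Σ zᵢ(Kᵢ−1)/(1+β(Kᵢ−1)) = 0.
Check two-phase: ΣzᵢKᵢ = 1.237 > 1 and Σzᵢ/Kᵢ = 1.400 > 1, so g(0) = 0.237 > 0 and g(1) = -0.400 < 0.
Newton–Raphson from β = 0.5:
  β = 0.500: g = -0.0746, g' = -0.533 → β = 0.360
  β = 0.360: g = 0.0005, g' = -0.548 → β = 0.361
Converged at β = 0.361.
Compositions from xᵢ = zᵢ/(1+β(Kᵢ−1)), yᵢ = Kᵢxᵢ:
  1: x = 0.264, y = 0.618
  2: x = 0.307, y = 0.210
  3: x = 0.428, y = 0.173

y_1 = 0.618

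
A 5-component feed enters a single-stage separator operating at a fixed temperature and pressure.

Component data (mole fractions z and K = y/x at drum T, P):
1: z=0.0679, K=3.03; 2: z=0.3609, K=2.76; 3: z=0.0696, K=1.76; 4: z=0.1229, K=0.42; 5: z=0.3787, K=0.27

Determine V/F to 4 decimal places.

Rachford–Rice: g(V/F) = Σ zᵢ(Kᵢ−1)/(1+V/F(Kᵢ−1)) = 0.
Feasibility: ΣzᵢKᵢ = 1.4782, Σzᵢ/Kᵢ = 1.8879 — both > 1, two phases present.
Newton iteration, V/F⁰ = 0.5:
  V/F = 0.5000: g = -0.09115, g' = -0.9888 → V/F = 0.4078
  V/F = 0.4078: g = -0.00144, g' = -0.9661 → V/F = 0.4063
Converged at V/F = 0.4063.

V/F = 0.4063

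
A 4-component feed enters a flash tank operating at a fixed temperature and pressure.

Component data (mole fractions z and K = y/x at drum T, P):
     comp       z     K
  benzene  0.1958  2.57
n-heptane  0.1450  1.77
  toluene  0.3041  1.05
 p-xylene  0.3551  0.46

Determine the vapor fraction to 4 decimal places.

ψ = 0.5127

Let ψ = V/F and solve Σ zᵢ(Kᵢ−1)/(1+ψ(Kᵢ−1)) = 0.
Check two-phase: ΣzᵢKᵢ = 1.2425 > 1 and Σzᵢ/Kᵢ = 1.2197 > 1, so g(0) = 0.2425 > 0 and g(1) = -0.2197 < 0.
Newton–Raphson from ψ = 0.67:
  ψ = 0.6700: g = -0.06228, g' = -0.4070 → ψ = 0.5170
  ψ = 0.5170: g = -0.00165, g' = -0.3910 → ψ = 0.5127
Converged at ψ = 0.5127.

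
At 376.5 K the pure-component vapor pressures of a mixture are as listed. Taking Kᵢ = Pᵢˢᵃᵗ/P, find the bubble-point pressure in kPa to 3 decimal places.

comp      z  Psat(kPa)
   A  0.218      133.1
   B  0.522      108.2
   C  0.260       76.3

Pbub = 105.334 kPa

At the bubble point ψ → 0, so ΣzᵢKᵢ = 1 with Kᵢ = Pᵢˢᵃᵗ/P ⇒ P = ΣzᵢPᵢˢᵃᵗ.
P = 0.218·133.1 + 0.522·108.2 + 0.260·76.3 = 105.334 kPa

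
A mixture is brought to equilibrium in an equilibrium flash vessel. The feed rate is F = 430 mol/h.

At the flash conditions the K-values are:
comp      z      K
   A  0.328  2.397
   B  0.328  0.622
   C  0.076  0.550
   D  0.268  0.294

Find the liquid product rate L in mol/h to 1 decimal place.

Material balance + equilibrium reduce to Σ zᵢ(Kᵢ−1)/(1+β(Kᵢ−1)) = 0.
Feasibility: ΣzᵢKᵢ = 1.111, Σzᵢ/Kᵢ = 1.714 — both > 1, two phases present.
Newton–Raphson from β = 0.56:
  β = 0.560: g = -0.2588, g' = -0.670 → β = 0.174
  β = 0.174: g = -0.0166, g' = -0.660 → β = 0.148
  β = 0.148: g = 0.0002, g' = -0.676 → β = 0.149
Converged at β = 0.149.
Then V = β·F = 0.1487·430 = 63.9 mol/h and L = F − V = 366.1 mol/h.

L = 366.1 mol/h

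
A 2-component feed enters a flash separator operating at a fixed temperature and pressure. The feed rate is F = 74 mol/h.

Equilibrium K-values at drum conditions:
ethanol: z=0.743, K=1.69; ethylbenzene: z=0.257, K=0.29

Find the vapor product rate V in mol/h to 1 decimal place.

Material balance + equilibrium reduce to Σ zᵢ(Kᵢ−1)/(1+ψ(Kᵢ−1)) = 0.
g(0) = ΣzᵢKᵢ − 1 = 0.330 and g(1) = 1 − Σzᵢ/Kᵢ = -0.326, so a root lies in (0, 1).
Newton–Raphson from ψ = 0.5:
  ψ = 0.500: g = 0.0983, g' = -0.507 → ψ = 0.694
  ψ = 0.694: g = -0.0129, g' = -0.665 → ψ = 0.674
Converged at ψ = 0.674.
Then V = ψ·F = 0.6740·74 = 49.9 mol/h and L = F − V = 24.1 mol/h.

V = 49.9 mol/h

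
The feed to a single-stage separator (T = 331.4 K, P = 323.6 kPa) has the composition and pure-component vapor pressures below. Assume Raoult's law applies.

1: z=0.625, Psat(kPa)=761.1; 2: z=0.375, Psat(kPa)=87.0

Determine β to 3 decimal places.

β = 0.577

Raoult's law: Kᵢ = Pᵢˢᵃᵗ/P = Pᵢˢᵃᵗ/323.6.
  K_1 = 761.1/323.6 = 2.35198, K_2 = 87.0/323.6 = 0.26885
Let β = V/F and solve Σ zᵢ(Kᵢ−1)/(1+β(Kᵢ−1)) = 0.
Check two-phase: ΣzᵢKᵢ = 1.571 > 1 and Σzᵢ/Kᵢ = 1.661 > 1, so g(0) = 0.571 > 0 and g(1) = -0.661 < 0.
Newton–Raphson from β = 0.66:
  β = 0.660: g = -0.0833, g' = -1.068 → β = 0.582
  β = 0.582: g = -0.0043, g' = -0.965 → β = 0.577
Converged at β = 0.577.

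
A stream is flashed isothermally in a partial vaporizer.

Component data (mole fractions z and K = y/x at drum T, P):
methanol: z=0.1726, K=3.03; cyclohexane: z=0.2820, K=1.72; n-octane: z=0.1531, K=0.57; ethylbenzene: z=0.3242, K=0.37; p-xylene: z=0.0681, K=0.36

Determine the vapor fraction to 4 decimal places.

Let ψ = V/F and solve Σ zᵢ(Kᵢ−1)/(1+ψ(Kᵢ−1)) = 0.
Feasibility: ΣzᵢKᵢ = 1.2398, Σzᵢ/Kᵢ = 1.5549 — both > 1, two phases present.
Newton iteration, ψ⁰ = 0.66:
  ψ = 0.6600: g = -0.22961, g' = -0.7129 → ψ = 0.3379
  ψ = 0.3379: g = -0.02100, g' = -0.6367 → ψ = 0.3049
  ψ = 0.3049: g = 0.00017, g' = -0.6473 → ψ = 0.3052
Converged at ψ = 0.3052.

ψ = 0.3052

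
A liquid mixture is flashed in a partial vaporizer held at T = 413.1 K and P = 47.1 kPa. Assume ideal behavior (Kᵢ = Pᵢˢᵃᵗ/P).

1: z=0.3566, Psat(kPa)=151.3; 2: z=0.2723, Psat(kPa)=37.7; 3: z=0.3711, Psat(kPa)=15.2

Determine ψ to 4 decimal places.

Raoult's law: Kᵢ = Pᵢˢᵃᵗ/P = Pᵢˢᵃᵗ/47.1.
  K_1 = 151.3/47.1 = 3.212314, K_2 = 37.7/47.1 = 0.800425, K_3 = 15.2/47.1 = 0.322718
Rachford–Rice: g(ψ) = Σ zᵢ(Kᵢ−1)/(1+ψ(Kᵢ−1)) = 0.
g(0) = ΣzᵢKᵢ − 1 = 0.4832 and g(1) = 1 − Σzᵢ/Kᵢ = -0.6011, so a root lies in (0, 1).
Newton iteration, ψ⁰ = 0.5:
  ψ = 0.5000: g = -0.06583, g' = -0.7960 → ψ = 0.4173
  ψ = 0.4173: g = 0.00056, g' = -0.8156 → ψ = 0.4180
Converged at ψ = 0.4180.

ψ = 0.4180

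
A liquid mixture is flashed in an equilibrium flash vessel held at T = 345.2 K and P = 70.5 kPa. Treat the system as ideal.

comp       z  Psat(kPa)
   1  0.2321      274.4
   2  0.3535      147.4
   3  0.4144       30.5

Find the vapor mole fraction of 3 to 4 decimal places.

y_3 = 0.3184

Raoult's law: Kᵢ = Pᵢˢᵃᵗ/P = Pᵢˢᵃᵗ/70.5.
  K_1 = 274.4/70.5 = 3.892199, K_2 = 147.4/70.5 = 2.090780, K_3 = 30.5/70.5 = 0.432624
Rachford–Rice: g(ψ) = Σ zᵢ(Kᵢ−1)/(1+ψ(Kᵢ−1)) = 0.
Feasibility: ΣzᵢKᵢ = 1.8217, Σzᵢ/Kᵢ = 1.1866 — both > 1, two phases present.
Iterate (Newton) starting at ψ = 0.5:
  ψ = 0.5000: g = 0.19570, g' = -0.7606 → ψ = 0.7573
  ψ = 0.7573: g = 0.00932, g' = -0.7270 → ψ = 0.7701
Converged at ψ = 0.7701.
Compositions from xᵢ = zᵢ/(1+ψ(Kᵢ−1)), yᵢ = Kᵢxᵢ:
  1: x = 0.0719, y = 0.2799
  2: x = 0.1921, y = 0.4017
  3: x = 0.7360, y = 0.3184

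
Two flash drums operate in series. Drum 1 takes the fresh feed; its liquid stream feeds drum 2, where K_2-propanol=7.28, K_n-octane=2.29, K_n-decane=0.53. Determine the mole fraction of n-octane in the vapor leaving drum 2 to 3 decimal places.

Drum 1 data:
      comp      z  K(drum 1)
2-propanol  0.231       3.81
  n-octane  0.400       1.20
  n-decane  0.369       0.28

y_n-octane (drum 2) = 0.440

Drum 1:
Rachford–Rice: g(ψ₁) = Σ zᵢ(Kᵢ−1)/(1+ψ₁(Kᵢ−1)) = 0.
g(0) = ΣzᵢKᵢ − 1 = 0.463 and g(1) = 1 − Σzᵢ/Kᵢ = -0.712, so a root lies in (0, 1).
Iterate (Newton) starting at ψ₁ = 0.5:
  ψ₁ = 0.500: g = -0.0725, g' = -0.796 → ψ₁ = 0.409
  ψ₁ = 0.409: g = -0.0005, g' = -0.793 → ψ₁ = 0.408
Converged at ψ₁ = 0.408.
Drum-1 compositions:
  2-propanol: x = 0.108, y = 0.410
  n-octane: x = 0.370, y = 0.444
  n-decane: x = 0.523, y = 0.146
Drum-2 feed = drum-1 liquid: z₂ = (0.1076, 0.3698, 0.5226).
Drum 2:
Let ψ₂ = V/F and solve Σ zᵢ(Kᵢ−1)/(1+ψ₂(Kᵢ−1)) = 0.
Check two-phase: ΣzᵢKᵢ = 1.907 > 1 and Σzᵢ/Kᵢ = 1.162 > 1, so g(0) = 0.907 > 0 and g(1) = -0.162 < 0.
Newton iteration, ψ₂⁰ = 0.7:
  ψ₂ = 0.700: g = 0.0098, g' = -0.572 → ψ₂ = 0.717
Converged at ψ₂ = 0.717.
  2-propanol: x = 0.020, y = 0.142
  n-octane: x = 0.192, y = 0.440
  n-decane: x = 0.788, y = 0.418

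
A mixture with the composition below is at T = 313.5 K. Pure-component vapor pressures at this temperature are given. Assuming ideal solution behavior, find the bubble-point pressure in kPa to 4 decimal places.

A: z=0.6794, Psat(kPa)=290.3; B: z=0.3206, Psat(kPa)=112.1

At the bubble point ψ → 0, so ΣzᵢKᵢ = 1 with Kᵢ = Pᵢˢᵃᵗ/P ⇒ P = ΣzᵢPᵢˢᵃᵗ.
P = 0.6794·290.3 + 0.3206·112.1 = 233.1691 kPa

Pbub = 233.1691 kPa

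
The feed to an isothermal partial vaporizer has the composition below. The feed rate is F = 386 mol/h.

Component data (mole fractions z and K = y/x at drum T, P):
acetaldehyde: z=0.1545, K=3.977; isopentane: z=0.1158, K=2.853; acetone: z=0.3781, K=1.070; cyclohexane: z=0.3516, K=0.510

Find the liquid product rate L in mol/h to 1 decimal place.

L = 110.6 mol/h

Rachford–Rice: g(ψ) = Σ zᵢ(Kᵢ−1)/(1+ψ(Kᵢ−1)) = 0.
g(0) = ΣzᵢKᵢ − 1 = 0.5287 and g(1) = 1 − Σzᵢ/Kᵢ = -0.1222, so a root lies in (0, 1).
Newton–Raphson from ψ = 0.69:
  ψ = 0.6900: g = 0.00973, g' = -0.4178 → ψ = 0.7133
  ψ = 0.7133: g = 0.00003, g' = -0.4153 → ψ = 0.7134
Converged at ψ = 0.7134.
Then V = ψ·F = 0.7134·386 = 275.4 mol/h and L = F − V = 110.6 mol/h.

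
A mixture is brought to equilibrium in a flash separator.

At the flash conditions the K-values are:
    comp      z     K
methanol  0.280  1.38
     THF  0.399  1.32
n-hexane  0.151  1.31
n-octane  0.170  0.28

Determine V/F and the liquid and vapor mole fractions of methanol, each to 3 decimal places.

V/F = 0.650, x_methanol = 0.225, y_methanol = 0.310

Material balance + equilibrium reduce to Σ zᵢ(Kᵢ−1)/(1+V/F(Kᵢ−1)) = 0.
Check two-phase: ΣzᵢKᵢ = 1.158 > 1 and Σzᵢ/Kᵢ = 1.228 > 1, so g(0) = 0.158 > 0 and g(1) = -0.228 < 0.
Newton iteration, V/F⁰ = 0.34:
  V/F = 0.340: g = 0.0896, g' = -0.231 → V/F = 0.728
  V/F = 0.728: g = -0.0319, g' = -0.450 → V/F = 0.657
  V/F = 0.657: g = -0.0026, g' = -0.381 → V/F = 0.650
Converged at V/F = 0.650.
Compositions from xᵢ = zᵢ/(1+V/F(Kᵢ−1)), yᵢ = Kᵢxᵢ:
  methanol: x = 0.225, y = 0.310
  THF: x = 0.330, y = 0.436
  n-hexane: x = 0.126, y = 0.165
  n-octane: x = 0.319, y = 0.089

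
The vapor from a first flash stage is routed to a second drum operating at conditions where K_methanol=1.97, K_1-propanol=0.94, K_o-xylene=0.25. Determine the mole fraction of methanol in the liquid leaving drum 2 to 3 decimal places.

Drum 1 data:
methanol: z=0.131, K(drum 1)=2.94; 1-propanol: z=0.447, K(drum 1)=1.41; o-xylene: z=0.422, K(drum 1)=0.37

Drum 1:
Material balance + equilibrium reduce to Σ zᵢ(Kᵢ−1)/(1+ψ₁(Kᵢ−1)) = 0.
Check two-phase: ΣzᵢKᵢ = 1.172 > 1 and Σzᵢ/Kᵢ = 1.502 > 1, so g(0) = 0.172 > 0 and g(1) = -0.502 < 0.
Newton–Raphson from ψ₁ = 0.5:
  ψ₁ = 0.500: g = -0.1070, g' = -0.536 → ψ₁ = 0.300
  ψ₁ = 0.300: g = -0.0041, g' = -0.511 → ψ₁ = 0.292
Converged at ψ₁ = 0.292.
Drum-1 compositions:
  methanol: x = 0.084, y = 0.246
  1-propanol: x = 0.399, y = 0.563
  o-xylene: x = 0.517, y = 0.191
Drum-2 feed = drum-1 vapor: z₂ = (0.2458, 0.5628, 0.1914).
Drum 2:
Newton–Raphson from ψ₂ = 0.37:
  ψ₂ = 0.370: g = -0.0577, g' = -0.334 → ψ₂ = 0.197
  ψ₂ = 0.197: g = -0.0024, g' = -0.313 → ψ₂ = 0.189
Converged at ψ₂ = 0.189.
  methanol: x = 0.208, y = 0.409
  1-propanol: x = 0.569, y = 0.535
  o-xylene: x = 0.223, y = 0.056

x_methanol (drum 2) = 0.208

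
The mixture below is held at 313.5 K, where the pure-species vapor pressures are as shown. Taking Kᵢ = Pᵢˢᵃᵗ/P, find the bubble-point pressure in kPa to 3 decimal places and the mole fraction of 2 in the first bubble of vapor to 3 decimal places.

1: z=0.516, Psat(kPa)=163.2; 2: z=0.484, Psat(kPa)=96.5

Pbub = 130.917 kPa, y_2 = 0.357

At the bubble point ψ → 0, so ΣzᵢKᵢ = 1 with Kᵢ = Pᵢˢᵃᵗ/P ⇒ P = ΣzᵢPᵢˢᵃᵗ.
P = 0.516·163.2 + 0.484·96.5 = 130.917 kPa
yᵢ = zᵢPᵢˢᵃᵗ/P ⇒ y_2 = 0.484·96.5/130.917 = 0.357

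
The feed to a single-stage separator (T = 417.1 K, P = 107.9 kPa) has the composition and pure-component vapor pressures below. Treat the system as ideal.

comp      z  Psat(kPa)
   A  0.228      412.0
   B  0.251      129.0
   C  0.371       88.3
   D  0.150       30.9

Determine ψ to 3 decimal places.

ψ = 0.639

Raoult's law: Kᵢ = Pᵢˢᵃᵗ/P = Pᵢˢᵃᵗ/107.9.
  K_A = 412.0/107.9 = 3.81835, K_B = 129.0/107.9 = 1.19555, K_C = 88.3/107.9 = 0.81835, K_D = 30.9/107.9 = 0.28638
Rachford–Rice: g(ψ) = Σ zᵢ(Kᵢ−1)/(1+ψ(Kᵢ−1)) = 0.
Feasibility: ΣzᵢKᵢ = 1.517, Σzᵢ/Kᵢ = 1.247 — both > 1, two phases present.
Newton iteration, ψ⁰ = 0.5:
  ψ = 0.500: g = 0.0709, g' = -0.519 → ψ = 0.636
  ψ = 0.636: g = 0.0013, g' = -0.512 → ψ = 0.639
Converged at ψ = 0.639.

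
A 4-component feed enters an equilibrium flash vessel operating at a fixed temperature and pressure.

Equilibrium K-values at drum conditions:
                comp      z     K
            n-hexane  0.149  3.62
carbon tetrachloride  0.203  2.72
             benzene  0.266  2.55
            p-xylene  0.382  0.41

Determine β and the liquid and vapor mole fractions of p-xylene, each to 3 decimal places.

Rachford–Rice: g(β) = Σ zᵢ(Kᵢ−1)/(1+β(Kᵢ−1)) = 0.
g(0) = ΣzᵢKᵢ − 1 = 0.926 and g(1) = 1 − Σzᵢ/Kᵢ = -0.152, so a root lies in (0, 1).
Iterate (Newton) starting at β = 0.5:
  β = 0.500: g = 0.2693, g' = -0.836 → β = 0.822
  β = 0.822: g = 0.0119, g' = -0.831 → β = 0.837
Converged at β = 0.837.
Compositions from xᵢ = zᵢ/(1+β(Kᵢ−1)), yᵢ = Kᵢxᵢ:
  n-hexane: x = 0.047, y = 0.169
  carbon tetrachloride: x = 0.083, y = 0.226
  benzene: x = 0.116, y = 0.295
  p-xylene: x = 0.754, y = 0.309

β = 0.837, x_p-xylene = 0.754, y_p-xylene = 0.309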